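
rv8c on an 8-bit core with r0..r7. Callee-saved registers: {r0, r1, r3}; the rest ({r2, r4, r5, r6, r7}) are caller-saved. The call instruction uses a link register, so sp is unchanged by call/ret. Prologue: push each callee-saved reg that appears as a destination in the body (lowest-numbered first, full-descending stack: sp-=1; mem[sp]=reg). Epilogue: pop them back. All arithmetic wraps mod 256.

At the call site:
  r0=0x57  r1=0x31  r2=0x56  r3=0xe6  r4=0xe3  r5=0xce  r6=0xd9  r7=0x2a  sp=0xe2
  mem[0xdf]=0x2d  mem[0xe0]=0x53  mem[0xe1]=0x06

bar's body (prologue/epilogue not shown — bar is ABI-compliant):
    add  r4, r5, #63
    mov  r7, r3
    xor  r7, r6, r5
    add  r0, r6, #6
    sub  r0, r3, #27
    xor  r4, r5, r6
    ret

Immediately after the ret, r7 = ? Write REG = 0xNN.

REG = 0x17

prologue: push r0 -> mem[0xe1]=0x57, sp=0xe1
body[0] add  r4, r5, #63 -> r4=0x0d
body[1] mov  r7, r3 -> r7=0xe6
body[2] xor  r7, r6, r5 -> r7=0x17
body[3] add  r0, r6, #6 -> r0=0xdf
body[4] sub  r0, r3, #27 -> r0=0xcb
body[5] xor  r4, r5, r6 -> r4=0x17
epilogue: pop r0=0x57, sp=0xe2
r7 is caller-saved -> body value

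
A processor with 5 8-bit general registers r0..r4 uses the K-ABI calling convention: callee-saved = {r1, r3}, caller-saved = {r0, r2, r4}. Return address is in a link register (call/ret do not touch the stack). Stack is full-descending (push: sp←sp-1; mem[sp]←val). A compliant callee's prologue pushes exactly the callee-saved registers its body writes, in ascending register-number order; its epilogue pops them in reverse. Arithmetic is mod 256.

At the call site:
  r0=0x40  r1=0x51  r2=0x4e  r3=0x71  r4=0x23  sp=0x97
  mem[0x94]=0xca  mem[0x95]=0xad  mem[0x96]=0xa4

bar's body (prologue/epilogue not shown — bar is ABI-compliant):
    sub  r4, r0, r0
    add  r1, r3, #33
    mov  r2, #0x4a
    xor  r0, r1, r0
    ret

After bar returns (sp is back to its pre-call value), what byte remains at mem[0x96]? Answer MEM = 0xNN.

MEM = 0x51

prologue: push r1 → mem[0x96]=0x51, sp=0x96
body[0] sub  r4, r0, r0 → r4=0x00
body[1] add  r1, r3, #33 → r1=0x92
body[2] mov  r2, #0x4a → r2=0x4a
body[3] xor  r0, r1, r0 → r0=0xd2
epilogue: pop r1=0x51, sp=0x97
prologue pushed ['r1'] at ['0x96']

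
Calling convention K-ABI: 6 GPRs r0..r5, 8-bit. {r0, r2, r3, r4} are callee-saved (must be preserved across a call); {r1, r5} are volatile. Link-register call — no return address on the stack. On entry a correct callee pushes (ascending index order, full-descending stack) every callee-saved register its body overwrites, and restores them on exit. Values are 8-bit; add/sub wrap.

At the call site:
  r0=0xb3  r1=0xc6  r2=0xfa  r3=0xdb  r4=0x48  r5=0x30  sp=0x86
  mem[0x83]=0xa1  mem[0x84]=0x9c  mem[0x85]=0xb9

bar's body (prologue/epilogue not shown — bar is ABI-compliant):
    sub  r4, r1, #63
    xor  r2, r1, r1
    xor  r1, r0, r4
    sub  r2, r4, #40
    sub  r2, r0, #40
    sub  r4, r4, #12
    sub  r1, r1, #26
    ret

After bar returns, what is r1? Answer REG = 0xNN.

prologue: push r2 → mem[0x85]=0xfa, sp=0x85
prologue: push r4 → mem[0x84]=0x48, sp=0x84
body[0] sub  r4, r1, #63 → r4=0x87
body[1] xor  r2, r1, r1 → r2=0x00
body[2] xor  r1, r0, r4 → r1=0x34
body[3] sub  r2, r4, #40 → r2=0x5f
body[4] sub  r2, r0, #40 → r2=0x8b
body[5] sub  r4, r4, #12 → r4=0x7b
body[6] sub  r1, r1, #26 → r1=0x1a
epilogue: pop r4=0x48, sp=0x85
epilogue: pop r2=0xfa, sp=0x86
r1 is caller-saved → body value

REG = 0x1a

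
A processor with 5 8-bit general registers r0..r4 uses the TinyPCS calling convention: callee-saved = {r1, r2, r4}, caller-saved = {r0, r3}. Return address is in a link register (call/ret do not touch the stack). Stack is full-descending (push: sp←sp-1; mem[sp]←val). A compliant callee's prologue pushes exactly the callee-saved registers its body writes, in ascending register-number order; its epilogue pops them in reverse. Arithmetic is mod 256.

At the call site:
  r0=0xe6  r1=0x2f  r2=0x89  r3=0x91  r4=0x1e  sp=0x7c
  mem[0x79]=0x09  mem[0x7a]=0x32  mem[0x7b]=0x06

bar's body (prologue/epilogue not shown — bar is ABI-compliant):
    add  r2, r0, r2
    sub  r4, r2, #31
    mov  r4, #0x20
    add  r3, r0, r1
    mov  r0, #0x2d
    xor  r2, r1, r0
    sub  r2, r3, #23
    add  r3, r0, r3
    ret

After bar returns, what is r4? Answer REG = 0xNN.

prologue: push r2 -> mem[0x7b]=0x89, sp=0x7b
prologue: push r4 -> mem[0x7a]=0x1e, sp=0x7a
body[0] add  r2, r0, r2 -> r2=0x6f
body[1] sub  r4, r2, #31 -> r4=0x50
body[2] mov  r4, #0x20 -> r4=0x20
body[3] add  r3, r0, r1 -> r3=0x15
body[4] mov  r0, #0x2d -> r0=0x2d
body[5] xor  r2, r1, r0 -> r2=0x02
body[6] sub  r2, r3, #23 -> r2=0xfe
body[7] add  r3, r0, r3 -> r3=0x42
epilogue: pop r4=0x1e, sp=0x7b
epilogue: pop r2=0x89, sp=0x7c
r4 is callee-saved -> restored

REG = 0x1e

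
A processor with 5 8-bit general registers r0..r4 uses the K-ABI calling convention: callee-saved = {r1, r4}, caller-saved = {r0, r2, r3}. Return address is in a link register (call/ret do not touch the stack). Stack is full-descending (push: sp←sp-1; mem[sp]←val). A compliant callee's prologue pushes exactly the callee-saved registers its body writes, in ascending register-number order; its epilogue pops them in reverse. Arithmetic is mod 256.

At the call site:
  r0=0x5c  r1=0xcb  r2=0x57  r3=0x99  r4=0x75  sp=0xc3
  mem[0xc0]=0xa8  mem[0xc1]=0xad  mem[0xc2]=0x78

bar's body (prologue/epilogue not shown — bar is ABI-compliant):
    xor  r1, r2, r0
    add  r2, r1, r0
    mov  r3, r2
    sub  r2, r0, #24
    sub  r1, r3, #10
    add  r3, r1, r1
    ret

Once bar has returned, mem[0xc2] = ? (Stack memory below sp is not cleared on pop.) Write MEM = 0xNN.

prologue: push r1 → mem[0xc2]=0xcb, sp=0xc2
body[0] xor  r1, r2, r0 → r1=0x0b
body[1] add  r2, r1, r0 → r2=0x67
body[2] mov  r3, r2 → r3=0x67
body[3] sub  r2, r0, #24 → r2=0x44
body[4] sub  r1, r3, #10 → r1=0x5d
body[5] add  r3, r1, r1 → r3=0xba
epilogue: pop r1=0xcb, sp=0xc3
prologue pushed ['r1'] at ['0xc2']

MEM = 0xcb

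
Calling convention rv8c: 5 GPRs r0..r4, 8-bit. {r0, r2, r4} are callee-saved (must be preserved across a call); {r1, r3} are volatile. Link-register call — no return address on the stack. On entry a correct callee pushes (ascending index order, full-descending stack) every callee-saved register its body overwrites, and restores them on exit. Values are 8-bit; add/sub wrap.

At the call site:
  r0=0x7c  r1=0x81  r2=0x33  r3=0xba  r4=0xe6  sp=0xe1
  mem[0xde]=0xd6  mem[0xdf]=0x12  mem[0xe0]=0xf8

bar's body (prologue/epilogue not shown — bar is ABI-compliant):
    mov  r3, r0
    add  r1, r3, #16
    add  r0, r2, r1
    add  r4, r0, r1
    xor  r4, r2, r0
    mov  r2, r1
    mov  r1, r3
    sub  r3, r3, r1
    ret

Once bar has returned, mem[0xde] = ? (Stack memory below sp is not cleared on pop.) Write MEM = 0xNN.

MEM = 0xe6

prologue: push r0 → mem[0xe0]=0x7c, sp=0xe0
prologue: push r2 → mem[0xdf]=0x33, sp=0xdf
prologue: push r4 → mem[0xde]=0xe6, sp=0xde
body[0] mov  r3, r0 → r3=0x7c
body[1] add  r1, r3, #16 → r1=0x8c
body[2] add  r0, r2, r1 → r0=0xbf
body[3] add  r4, r0, r1 → r4=0x4b
body[4] xor  r4, r2, r0 → r4=0x8c
body[5] mov  r2, r1 → r2=0x8c
body[6] mov  r1, r3 → r1=0x7c
body[7] sub  r3, r3, r1 → r3=0x00
epilogue: pop r4=0xe6, sp=0xdf
epilogue: pop r2=0x33, sp=0xe0
epilogue: pop r0=0x7c, sp=0xe1
prologue pushed ['r0', 'r2', 'r4'] at ['0xe0', '0xdf', '0xde']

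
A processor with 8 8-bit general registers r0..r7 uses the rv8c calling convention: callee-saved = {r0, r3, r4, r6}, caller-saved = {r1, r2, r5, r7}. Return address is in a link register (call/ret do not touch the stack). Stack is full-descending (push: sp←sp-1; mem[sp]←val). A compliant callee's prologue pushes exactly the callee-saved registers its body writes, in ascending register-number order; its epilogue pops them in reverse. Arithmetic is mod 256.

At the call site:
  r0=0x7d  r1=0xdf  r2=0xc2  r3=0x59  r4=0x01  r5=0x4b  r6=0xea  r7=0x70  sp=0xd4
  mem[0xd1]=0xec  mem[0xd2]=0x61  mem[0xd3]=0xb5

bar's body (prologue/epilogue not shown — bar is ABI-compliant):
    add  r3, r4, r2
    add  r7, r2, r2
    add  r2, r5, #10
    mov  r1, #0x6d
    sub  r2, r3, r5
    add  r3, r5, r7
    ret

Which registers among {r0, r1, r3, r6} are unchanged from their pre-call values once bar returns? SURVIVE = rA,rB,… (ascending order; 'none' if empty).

prologue: push r3 → mem[0xd3]=0x59, sp=0xd3
body[0] add  r3, r4, r2 → r3=0xc3
body[1] add  r7, r2, r2 → r7=0x84
body[2] add  r2, r5, #10 → r2=0x55
body[3] mov  r1, #0x6d → r1=0x6d
body[4] sub  r2, r3, r5 → r2=0x78
body[5] add  r3, r5, r7 → r3=0xcf
epilogue: pop r3=0x59, sp=0xd4
r0: callee-saved, written=False
r1: caller-saved, written=True
r3: callee-saved, written=True
r6: callee-saved, written=False

SURVIVE = r0,r3,r6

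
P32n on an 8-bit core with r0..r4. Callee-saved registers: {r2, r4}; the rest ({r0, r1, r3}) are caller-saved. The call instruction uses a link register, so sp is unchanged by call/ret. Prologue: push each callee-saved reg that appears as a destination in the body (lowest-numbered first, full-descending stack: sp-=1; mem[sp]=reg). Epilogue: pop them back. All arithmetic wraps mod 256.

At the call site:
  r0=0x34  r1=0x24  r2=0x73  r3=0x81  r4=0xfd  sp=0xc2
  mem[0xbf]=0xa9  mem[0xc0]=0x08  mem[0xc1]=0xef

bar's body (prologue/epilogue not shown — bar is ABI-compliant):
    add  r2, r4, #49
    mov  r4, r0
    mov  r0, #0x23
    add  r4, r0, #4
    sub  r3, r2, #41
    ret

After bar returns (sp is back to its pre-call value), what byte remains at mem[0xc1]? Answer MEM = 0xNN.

prologue: push r2 → mem[0xc1]=0x73, sp=0xc1
prologue: push r4 → mem[0xc0]=0xfd, sp=0xc0
body[0] add  r2, r4, #49 → r2=0x2e
body[1] mov  r4, r0 → r4=0x34
body[2] mov  r0, #0x23 → r0=0x23
body[3] add  r4, r0, #4 → r4=0x27
body[4] sub  r3, r2, #41 → r3=0x05
epilogue: pop r4=0xfd, sp=0xc1
epilogue: pop r2=0x73, sp=0xc2
prologue pushed ['r2', 'r4'] at ['0xc1', '0xc0']

MEM = 0x73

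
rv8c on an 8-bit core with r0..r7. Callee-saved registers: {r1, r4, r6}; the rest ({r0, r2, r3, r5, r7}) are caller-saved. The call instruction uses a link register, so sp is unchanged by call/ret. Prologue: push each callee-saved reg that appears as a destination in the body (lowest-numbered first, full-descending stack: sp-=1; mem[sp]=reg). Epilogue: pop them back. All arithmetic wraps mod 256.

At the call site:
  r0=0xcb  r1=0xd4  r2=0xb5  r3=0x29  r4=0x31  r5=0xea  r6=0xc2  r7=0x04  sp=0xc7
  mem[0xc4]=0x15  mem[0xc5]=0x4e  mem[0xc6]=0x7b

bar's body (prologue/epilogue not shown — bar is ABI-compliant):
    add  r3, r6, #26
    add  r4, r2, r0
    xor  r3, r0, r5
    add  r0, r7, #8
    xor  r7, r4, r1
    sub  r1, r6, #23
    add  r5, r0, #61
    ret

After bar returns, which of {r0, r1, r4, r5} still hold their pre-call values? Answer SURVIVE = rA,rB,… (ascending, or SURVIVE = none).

SURVIVE = r1,r4

prologue: push r1 -> mem[0xc6]=0xd4, sp=0xc6
prologue: push r4 -> mem[0xc5]=0x31, sp=0xc5
body[0] add  r3, r6, #26 -> r3=0xdc
body[1] add  r4, r2, r0 -> r4=0x80
body[2] xor  r3, r0, r5 -> r3=0x21
body[3] add  r0, r7, #8 -> r0=0x0c
body[4] xor  r7, r4, r1 -> r7=0x54
body[5] sub  r1, r6, #23 -> r1=0xab
body[6] add  r5, r0, #61 -> r5=0x49
epilogue: pop r4=0x31, sp=0xc6
epilogue: pop r1=0xd4, sp=0xc7
r0: caller-saved, written=True
r1: callee-saved, written=True
r4: callee-saved, written=True
r5: caller-saved, written=True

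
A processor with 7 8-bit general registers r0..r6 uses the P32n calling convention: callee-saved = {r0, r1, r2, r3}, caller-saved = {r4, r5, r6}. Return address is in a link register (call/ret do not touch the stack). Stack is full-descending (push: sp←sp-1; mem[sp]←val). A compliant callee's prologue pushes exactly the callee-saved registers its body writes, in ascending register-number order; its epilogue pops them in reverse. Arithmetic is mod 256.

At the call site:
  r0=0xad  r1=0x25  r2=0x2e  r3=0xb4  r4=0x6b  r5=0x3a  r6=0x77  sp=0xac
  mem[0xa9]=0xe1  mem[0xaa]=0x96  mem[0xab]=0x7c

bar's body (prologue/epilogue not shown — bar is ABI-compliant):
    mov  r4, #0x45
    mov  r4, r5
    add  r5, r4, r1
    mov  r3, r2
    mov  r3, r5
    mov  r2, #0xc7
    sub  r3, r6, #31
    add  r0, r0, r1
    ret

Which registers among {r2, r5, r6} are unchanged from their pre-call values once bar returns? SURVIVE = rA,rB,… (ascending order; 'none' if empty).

prologue: push r0 → mem[0xab]=0xad, sp=0xab
prologue: push r2 → mem[0xaa]=0x2e, sp=0xaa
prologue: push r3 → mem[0xa9]=0xb4, sp=0xa9
body[0] mov  r4, #0x45 → r4=0x45
body[1] mov  r4, r5 → r4=0x3a
body[2] add  r5, r4, r1 → r5=0x5f
body[3] mov  r3, r2 → r3=0x2e
body[4] mov  r3, r5 → r3=0x5f
body[5] mov  r2, #0xc7 → r2=0xc7
body[6] sub  r3, r6, #31 → r3=0x58
body[7] add  r0, r0, r1 → r0=0xd2
epilogue: pop r3=0xb4, sp=0xaa
epilogue: pop r2=0x2e, sp=0xab
epilogue: pop r0=0xad, sp=0xac
r2: callee-saved, written=True
r5: caller-saved, written=True
r6: caller-saved, written=False

SURVIVE = r2,r6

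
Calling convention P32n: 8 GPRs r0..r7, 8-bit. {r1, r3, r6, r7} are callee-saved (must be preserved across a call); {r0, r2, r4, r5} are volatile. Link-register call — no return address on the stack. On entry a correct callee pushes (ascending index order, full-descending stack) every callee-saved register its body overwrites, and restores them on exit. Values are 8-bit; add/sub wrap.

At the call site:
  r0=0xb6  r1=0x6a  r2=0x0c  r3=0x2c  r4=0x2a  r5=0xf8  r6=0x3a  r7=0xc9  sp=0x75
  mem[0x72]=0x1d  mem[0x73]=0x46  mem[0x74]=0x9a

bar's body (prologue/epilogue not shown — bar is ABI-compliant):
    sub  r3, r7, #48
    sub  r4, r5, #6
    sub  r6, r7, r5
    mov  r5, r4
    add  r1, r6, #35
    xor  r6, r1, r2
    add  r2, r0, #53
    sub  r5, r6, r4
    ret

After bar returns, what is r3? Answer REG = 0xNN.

prologue: push r1 → mem[0x74]=0x6a, sp=0x74
prologue: push r3 → mem[0x73]=0x2c, sp=0x73
prologue: push r6 → mem[0x72]=0x3a, sp=0x72
body[0] sub  r3, r7, #48 → r3=0x99
body[1] sub  r4, r5, #6 → r4=0xf2
body[2] sub  r6, r7, r5 → r6=0xd1
body[3] mov  r5, r4 → r5=0xf2
body[4] add  r1, r6, #35 → r1=0xf4
body[5] xor  r6, r1, r2 → r6=0xf8
body[6] add  r2, r0, #53 → r2=0xeb
body[7] sub  r5, r6, r4 → r5=0x06
epilogue: pop r6=0x3a, sp=0x73
epilogue: pop r3=0x2c, sp=0x74
epilogue: pop r1=0x6a, sp=0x75
r3 is callee-saved → restored

REG = 0x2c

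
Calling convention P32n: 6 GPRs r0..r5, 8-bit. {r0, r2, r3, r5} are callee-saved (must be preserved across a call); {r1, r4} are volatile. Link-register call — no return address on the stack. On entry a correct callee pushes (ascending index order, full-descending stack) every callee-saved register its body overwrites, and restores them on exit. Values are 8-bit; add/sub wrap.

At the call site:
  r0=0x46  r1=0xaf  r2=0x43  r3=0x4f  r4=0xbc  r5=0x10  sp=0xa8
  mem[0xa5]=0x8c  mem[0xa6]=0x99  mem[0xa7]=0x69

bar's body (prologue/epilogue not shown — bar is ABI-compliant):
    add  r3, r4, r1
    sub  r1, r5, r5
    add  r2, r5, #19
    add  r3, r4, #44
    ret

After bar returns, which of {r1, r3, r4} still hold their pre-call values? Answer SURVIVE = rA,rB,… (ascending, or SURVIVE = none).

SURVIVE = r3,r4

prologue: push r2 -> mem[0xa7]=0x43, sp=0xa7
prologue: push r3 -> mem[0xa6]=0x4f, sp=0xa6
body[0] add  r3, r4, r1 -> r3=0x6b
body[1] sub  r1, r5, r5 -> r1=0x00
body[2] add  r2, r5, #19 -> r2=0x23
body[3] add  r3, r4, #44 -> r3=0xe8
epilogue: pop r3=0x4f, sp=0xa7
epilogue: pop r2=0x43, sp=0xa8
r1: caller-saved, written=True
r3: callee-saved, written=True
r4: caller-saved, written=False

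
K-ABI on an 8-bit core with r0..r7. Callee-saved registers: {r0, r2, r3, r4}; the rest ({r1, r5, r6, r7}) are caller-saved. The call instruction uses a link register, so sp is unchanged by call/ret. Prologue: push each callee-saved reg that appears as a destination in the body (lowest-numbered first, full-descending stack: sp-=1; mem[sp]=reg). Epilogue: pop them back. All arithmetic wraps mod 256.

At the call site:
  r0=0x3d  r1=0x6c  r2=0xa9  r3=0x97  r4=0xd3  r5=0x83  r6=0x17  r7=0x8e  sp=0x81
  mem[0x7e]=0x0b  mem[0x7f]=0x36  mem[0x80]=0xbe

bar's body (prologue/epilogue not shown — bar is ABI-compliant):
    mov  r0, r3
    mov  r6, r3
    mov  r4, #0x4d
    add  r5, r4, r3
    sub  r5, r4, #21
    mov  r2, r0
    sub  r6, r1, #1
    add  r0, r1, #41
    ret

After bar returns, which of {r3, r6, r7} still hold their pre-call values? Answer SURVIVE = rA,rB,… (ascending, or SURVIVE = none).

prologue: push r0 → mem[0x80]=0x3d, sp=0x80
prologue: push r2 → mem[0x7f]=0xa9, sp=0x7f
prologue: push r4 → mem[0x7e]=0xd3, sp=0x7e
body[0] mov  r0, r3 → r0=0x97
body[1] mov  r6, r3 → r6=0x97
body[2] mov  r4, #0x4d → r4=0x4d
body[3] add  r5, r4, r3 → r5=0xe4
body[4] sub  r5, r4, #21 → r5=0x38
body[5] mov  r2, r0 → r2=0x97
body[6] sub  r6, r1, #1 → r6=0x6b
body[7] add  r0, r1, #41 → r0=0x95
epilogue: pop r4=0xd3, sp=0x7f
epilogue: pop r2=0xa9, sp=0x80
epilogue: pop r0=0x3d, sp=0x81
r3: callee-saved, written=False
r6: caller-saved, written=True
r7: caller-saved, written=False

SURVIVE = r3,r7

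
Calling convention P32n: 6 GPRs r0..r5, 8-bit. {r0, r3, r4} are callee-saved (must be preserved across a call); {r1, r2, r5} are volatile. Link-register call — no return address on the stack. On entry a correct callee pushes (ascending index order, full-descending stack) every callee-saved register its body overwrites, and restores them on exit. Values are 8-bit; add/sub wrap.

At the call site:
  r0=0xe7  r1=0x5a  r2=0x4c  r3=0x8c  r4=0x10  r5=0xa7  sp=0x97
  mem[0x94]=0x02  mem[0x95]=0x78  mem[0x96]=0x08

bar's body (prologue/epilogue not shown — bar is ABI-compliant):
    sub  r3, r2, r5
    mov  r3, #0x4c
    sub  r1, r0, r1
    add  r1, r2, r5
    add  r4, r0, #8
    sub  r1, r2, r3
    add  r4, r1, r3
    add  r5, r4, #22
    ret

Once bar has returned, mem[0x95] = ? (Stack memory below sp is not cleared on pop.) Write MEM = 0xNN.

MEM = 0x10

prologue: push r3 → mem[0x96]=0x8c, sp=0x96
prologue: push r4 → mem[0x95]=0x10, sp=0x95
body[0] sub  r3, r2, r5 → r3=0xa5
body[1] mov  r3, #0x4c → r3=0x4c
body[2] sub  r1, r0, r1 → r1=0x8d
body[3] add  r1, r2, r5 → r1=0xf3
body[4] add  r4, r0, #8 → r4=0xef
body[5] sub  r1, r2, r3 → r1=0x00
body[6] add  r4, r1, r3 → r4=0x4c
body[7] add  r5, r4, #22 → r5=0x62
epilogue: pop r4=0x10, sp=0x96
epilogue: pop r3=0x8c, sp=0x97
prologue pushed ['r3', 'r4'] at ['0x96', '0x95']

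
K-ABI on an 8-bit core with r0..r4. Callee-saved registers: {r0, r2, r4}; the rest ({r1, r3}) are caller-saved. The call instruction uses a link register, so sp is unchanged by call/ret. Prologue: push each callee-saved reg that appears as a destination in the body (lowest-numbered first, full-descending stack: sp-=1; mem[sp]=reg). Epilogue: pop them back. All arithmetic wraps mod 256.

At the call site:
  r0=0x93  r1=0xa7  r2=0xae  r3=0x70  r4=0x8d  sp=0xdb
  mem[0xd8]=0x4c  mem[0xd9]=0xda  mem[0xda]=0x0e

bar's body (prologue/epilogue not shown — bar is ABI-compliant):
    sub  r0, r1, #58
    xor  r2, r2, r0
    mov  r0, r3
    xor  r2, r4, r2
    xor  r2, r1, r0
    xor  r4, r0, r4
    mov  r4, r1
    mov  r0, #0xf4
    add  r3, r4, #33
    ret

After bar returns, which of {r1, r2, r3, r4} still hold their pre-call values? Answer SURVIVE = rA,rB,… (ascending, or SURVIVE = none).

prologue: push r0 → mem[0xda]=0x93, sp=0xda
prologue: push r2 → mem[0xd9]=0xae, sp=0xd9
prologue: push r4 → mem[0xd8]=0x8d, sp=0xd8
body[0] sub  r0, r1, #58 → r0=0x6d
body[1] xor  r2, r2, r0 → r2=0xc3
body[2] mov  r0, r3 → r0=0x70
body[3] xor  r2, r4, r2 → r2=0x4e
body[4] xor  r2, r1, r0 → r2=0xd7
body[5] xor  r4, r0, r4 → r4=0xfd
body[6] mov  r4, r1 → r4=0xa7
body[7] mov  r0, #0xf4 → r0=0xf4
body[8] add  r3, r4, #33 → r3=0xc8
epilogue: pop r4=0x8d, sp=0xd9
epilogue: pop r2=0xae, sp=0xda
epilogue: pop r0=0x93, sp=0xdb
r1: caller-saved, written=False
r2: callee-saved, written=True
r3: caller-saved, written=True
r4: callee-saved, written=True

SURVIVE = r1,r2,r4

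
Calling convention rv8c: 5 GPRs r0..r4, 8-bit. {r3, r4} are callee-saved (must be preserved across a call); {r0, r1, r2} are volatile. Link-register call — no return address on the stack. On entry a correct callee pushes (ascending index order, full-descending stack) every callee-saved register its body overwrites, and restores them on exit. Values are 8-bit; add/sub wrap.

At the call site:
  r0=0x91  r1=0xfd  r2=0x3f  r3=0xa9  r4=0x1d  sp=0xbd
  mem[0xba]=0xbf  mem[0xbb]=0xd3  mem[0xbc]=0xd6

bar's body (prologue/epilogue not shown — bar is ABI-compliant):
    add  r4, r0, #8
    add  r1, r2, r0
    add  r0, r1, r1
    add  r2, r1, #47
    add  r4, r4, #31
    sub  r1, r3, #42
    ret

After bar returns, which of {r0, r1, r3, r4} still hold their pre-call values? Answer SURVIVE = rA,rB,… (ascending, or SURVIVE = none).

prologue: push r4 -> mem[0xbc]=0x1d, sp=0xbc
body[0] add  r4, r0, #8 -> r4=0x99
body[1] add  r1, r2, r0 -> r1=0xd0
body[2] add  r0, r1, r1 -> r0=0xa0
body[3] add  r2, r1, #47 -> r2=0xff
body[4] add  r4, r4, #31 -> r4=0xb8
body[5] sub  r1, r3, #42 -> r1=0x7f
epilogue: pop r4=0x1d, sp=0xbd
r0: caller-saved, written=True
r1: caller-saved, written=True
r3: callee-saved, written=False
r4: callee-saved, written=True

SURVIVE = r3,r4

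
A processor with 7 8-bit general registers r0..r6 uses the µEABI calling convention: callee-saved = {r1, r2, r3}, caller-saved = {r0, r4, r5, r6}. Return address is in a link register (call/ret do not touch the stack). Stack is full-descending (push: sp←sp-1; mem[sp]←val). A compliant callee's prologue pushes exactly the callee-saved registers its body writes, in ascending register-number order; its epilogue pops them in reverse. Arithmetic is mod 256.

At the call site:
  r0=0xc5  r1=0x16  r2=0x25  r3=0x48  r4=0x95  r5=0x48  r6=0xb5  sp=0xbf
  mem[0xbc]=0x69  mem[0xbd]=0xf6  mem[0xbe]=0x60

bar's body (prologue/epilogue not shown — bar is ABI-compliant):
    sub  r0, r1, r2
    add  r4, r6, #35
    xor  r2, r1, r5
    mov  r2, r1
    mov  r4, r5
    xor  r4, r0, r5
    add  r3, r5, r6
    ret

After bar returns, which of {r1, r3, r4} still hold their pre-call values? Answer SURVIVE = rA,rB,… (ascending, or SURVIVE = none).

SURVIVE = r1,r3

prologue: push r2 → mem[0xbe]=0x25, sp=0xbe
prologue: push r3 → mem[0xbd]=0x48, sp=0xbd
body[0] sub  r0, r1, r2 → r0=0xf1
body[1] add  r4, r6, #35 → r4=0xd8
body[2] xor  r2, r1, r5 → r2=0x5e
body[3] mov  r2, r1 → r2=0x16
body[4] mov  r4, r5 → r4=0x48
body[5] xor  r4, r0, r5 → r4=0xb9
body[6] add  r3, r5, r6 → r3=0xfd
epilogue: pop r3=0x48, sp=0xbe
epilogue: pop r2=0x25, sp=0xbf
r1: callee-saved, written=False
r3: callee-saved, written=True
r4: caller-saved, written=True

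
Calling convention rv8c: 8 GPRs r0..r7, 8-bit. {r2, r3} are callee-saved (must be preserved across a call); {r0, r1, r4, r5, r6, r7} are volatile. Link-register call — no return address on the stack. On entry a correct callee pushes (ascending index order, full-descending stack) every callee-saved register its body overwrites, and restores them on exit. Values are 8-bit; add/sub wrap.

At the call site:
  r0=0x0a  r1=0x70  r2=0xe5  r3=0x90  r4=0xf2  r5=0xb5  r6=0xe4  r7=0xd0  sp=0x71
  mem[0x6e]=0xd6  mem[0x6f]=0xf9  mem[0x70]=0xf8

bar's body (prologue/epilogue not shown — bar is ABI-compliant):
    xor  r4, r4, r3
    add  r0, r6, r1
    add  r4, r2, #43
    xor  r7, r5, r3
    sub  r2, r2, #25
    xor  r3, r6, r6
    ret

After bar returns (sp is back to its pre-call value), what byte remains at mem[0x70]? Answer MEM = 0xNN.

prologue: push r2 -> mem[0x70]=0xe5, sp=0x70
prologue: push r3 -> mem[0x6f]=0x90, sp=0x6f
body[0] xor  r4, r4, r3 -> r4=0x62
body[1] add  r0, r6, r1 -> r0=0x54
body[2] add  r4, r2, #43 -> r4=0x10
body[3] xor  r7, r5, r3 -> r7=0x25
body[4] sub  r2, r2, #25 -> r2=0xcc
body[5] xor  r3, r6, r6 -> r3=0x00
epilogue: pop r3=0x90, sp=0x70
epilogue: pop r2=0xe5, sp=0x71
prologue pushed ['r2', 'r3'] at ['0x70', '0x6f']

MEM = 0xe5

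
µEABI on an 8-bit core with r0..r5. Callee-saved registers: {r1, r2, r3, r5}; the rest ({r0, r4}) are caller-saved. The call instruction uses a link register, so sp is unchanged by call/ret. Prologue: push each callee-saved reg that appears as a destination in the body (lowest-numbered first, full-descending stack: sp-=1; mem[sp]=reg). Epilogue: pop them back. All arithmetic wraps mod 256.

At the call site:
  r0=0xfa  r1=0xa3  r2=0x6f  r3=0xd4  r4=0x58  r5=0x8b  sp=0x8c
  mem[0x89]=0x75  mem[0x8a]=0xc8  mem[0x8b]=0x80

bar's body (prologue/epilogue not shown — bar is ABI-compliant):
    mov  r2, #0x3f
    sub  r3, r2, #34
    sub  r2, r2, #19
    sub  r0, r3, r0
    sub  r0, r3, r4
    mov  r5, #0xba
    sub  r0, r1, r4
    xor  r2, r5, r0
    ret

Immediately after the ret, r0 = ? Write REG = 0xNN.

REG = 0x4b

prologue: push r2 -> mem[0x8b]=0x6f, sp=0x8b
prologue: push r3 -> mem[0x8a]=0xd4, sp=0x8a
prologue: push r5 -> mem[0x89]=0x8b, sp=0x89
body[0] mov  r2, #0x3f -> r2=0x3f
body[1] sub  r3, r2, #34 -> r3=0x1d
body[2] sub  r2, r2, #19 -> r2=0x2c
body[3] sub  r0, r3, r0 -> r0=0x23
body[4] sub  r0, r3, r4 -> r0=0xc5
body[5] mov  r5, #0xba -> r5=0xba
body[6] sub  r0, r1, r4 -> r0=0x4b
body[7] xor  r2, r5, r0 -> r2=0xf1
epilogue: pop r5=0x8b, sp=0x8a
epilogue: pop r3=0xd4, sp=0x8b
epilogue: pop r2=0x6f, sp=0x8c
r0 is caller-saved -> body value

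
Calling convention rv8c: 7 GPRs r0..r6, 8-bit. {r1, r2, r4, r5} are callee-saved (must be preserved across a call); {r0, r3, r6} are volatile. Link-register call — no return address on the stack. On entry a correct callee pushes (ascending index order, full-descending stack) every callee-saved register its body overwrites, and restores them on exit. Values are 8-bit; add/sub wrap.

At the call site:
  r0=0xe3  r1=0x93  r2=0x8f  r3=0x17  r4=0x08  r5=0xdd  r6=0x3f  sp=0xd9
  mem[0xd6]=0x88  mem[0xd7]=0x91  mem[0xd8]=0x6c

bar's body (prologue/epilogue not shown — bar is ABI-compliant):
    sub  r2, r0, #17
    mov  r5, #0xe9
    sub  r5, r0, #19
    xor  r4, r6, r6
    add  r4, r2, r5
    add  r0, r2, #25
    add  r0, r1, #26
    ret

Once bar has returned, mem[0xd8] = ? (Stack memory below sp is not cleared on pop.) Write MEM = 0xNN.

MEM = 0x8f

prologue: push r2 -> mem[0xd8]=0x8f, sp=0xd8
prologue: push r4 -> mem[0xd7]=0x08, sp=0xd7
prologue: push r5 -> mem[0xd6]=0xdd, sp=0xd6
body[0] sub  r2, r0, #17 -> r2=0xd2
body[1] mov  r5, #0xe9 -> r5=0xe9
body[2] sub  r5, r0, #19 -> r5=0xd0
body[3] xor  r4, r6, r6 -> r4=0x00
body[4] add  r4, r2, r5 -> r4=0xa2
body[5] add  r0, r2, #25 -> r0=0xeb
body[6] add  r0, r1, #26 -> r0=0xad
epilogue: pop r5=0xdd, sp=0xd7
epilogue: pop r4=0x08, sp=0xd8
epilogue: pop r2=0x8f, sp=0xd9
prologue pushed ['r2', 'r4', 'r5'] at ['0xd8', '0xd7', '0xd6']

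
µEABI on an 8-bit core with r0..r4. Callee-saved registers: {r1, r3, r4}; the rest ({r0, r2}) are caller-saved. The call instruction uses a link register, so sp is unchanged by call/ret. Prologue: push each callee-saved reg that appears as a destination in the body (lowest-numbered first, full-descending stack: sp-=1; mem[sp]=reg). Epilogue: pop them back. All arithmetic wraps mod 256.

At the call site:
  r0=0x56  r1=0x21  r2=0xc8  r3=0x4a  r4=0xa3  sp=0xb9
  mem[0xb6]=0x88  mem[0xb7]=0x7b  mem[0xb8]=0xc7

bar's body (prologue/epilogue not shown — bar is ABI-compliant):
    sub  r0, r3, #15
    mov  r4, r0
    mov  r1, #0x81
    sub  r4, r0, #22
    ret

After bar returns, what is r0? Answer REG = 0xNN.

REG = 0x3b

prologue: push r1 -> mem[0xb8]=0x21, sp=0xb8
prologue: push r4 -> mem[0xb7]=0xa3, sp=0xb7
body[0] sub  r0, r3, #15 -> r0=0x3b
body[1] mov  r4, r0 -> r4=0x3b
body[2] mov  r1, #0x81 -> r1=0x81
body[3] sub  r4, r0, #22 -> r4=0x25
epilogue: pop r4=0xa3, sp=0xb8
epilogue: pop r1=0x21, sp=0xb9
r0 is caller-saved -> body value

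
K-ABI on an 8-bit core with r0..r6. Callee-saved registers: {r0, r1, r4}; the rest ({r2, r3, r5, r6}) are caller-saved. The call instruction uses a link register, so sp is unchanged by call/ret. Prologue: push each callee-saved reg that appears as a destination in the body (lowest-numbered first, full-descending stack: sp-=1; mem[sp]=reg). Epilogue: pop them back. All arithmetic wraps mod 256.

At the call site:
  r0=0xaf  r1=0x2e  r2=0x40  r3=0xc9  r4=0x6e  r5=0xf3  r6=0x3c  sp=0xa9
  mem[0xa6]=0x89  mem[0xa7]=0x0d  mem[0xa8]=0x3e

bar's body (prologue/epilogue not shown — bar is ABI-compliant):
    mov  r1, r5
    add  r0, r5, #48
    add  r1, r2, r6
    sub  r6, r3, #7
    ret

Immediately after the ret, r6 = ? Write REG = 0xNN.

REG = 0xc2

prologue: push r0 -> mem[0xa8]=0xaf, sp=0xa8
prologue: push r1 -> mem[0xa7]=0x2e, sp=0xa7
body[0] mov  r1, r5 -> r1=0xf3
body[1] add  r0, r5, #48 -> r0=0x23
body[2] add  r1, r2, r6 -> r1=0x7c
body[3] sub  r6, r3, #7 -> r6=0xc2
epilogue: pop r1=0x2e, sp=0xa8
epilogue: pop r0=0xaf, sp=0xa9
r6 is caller-saved -> body value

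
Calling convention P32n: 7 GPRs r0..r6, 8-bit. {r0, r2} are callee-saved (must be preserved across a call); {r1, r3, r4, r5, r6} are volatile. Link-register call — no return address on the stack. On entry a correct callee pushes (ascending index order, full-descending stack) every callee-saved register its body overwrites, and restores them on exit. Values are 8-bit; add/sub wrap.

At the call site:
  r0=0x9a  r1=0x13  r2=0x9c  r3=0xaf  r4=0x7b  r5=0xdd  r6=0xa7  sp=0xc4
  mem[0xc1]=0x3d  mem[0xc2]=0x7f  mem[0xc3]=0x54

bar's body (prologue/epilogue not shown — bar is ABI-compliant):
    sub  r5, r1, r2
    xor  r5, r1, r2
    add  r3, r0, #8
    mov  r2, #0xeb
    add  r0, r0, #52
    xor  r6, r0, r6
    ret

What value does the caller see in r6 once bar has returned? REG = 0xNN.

REG = 0x69

prologue: push r0 → mem[0xc3]=0x9a, sp=0xc3
prologue: push r2 → mem[0xc2]=0x9c, sp=0xc2
body[0] sub  r5, r1, r2 → r5=0x77
body[1] xor  r5, r1, r2 → r5=0x8f
body[2] add  r3, r0, #8 → r3=0xa2
body[3] mov  r2, #0xeb → r2=0xeb
body[4] add  r0, r0, #52 → r0=0xce
body[5] xor  r6, r0, r6 → r6=0x69
epilogue: pop r2=0x9c, sp=0xc3
epilogue: pop r0=0x9a, sp=0xc4
r6 is caller-saved → body value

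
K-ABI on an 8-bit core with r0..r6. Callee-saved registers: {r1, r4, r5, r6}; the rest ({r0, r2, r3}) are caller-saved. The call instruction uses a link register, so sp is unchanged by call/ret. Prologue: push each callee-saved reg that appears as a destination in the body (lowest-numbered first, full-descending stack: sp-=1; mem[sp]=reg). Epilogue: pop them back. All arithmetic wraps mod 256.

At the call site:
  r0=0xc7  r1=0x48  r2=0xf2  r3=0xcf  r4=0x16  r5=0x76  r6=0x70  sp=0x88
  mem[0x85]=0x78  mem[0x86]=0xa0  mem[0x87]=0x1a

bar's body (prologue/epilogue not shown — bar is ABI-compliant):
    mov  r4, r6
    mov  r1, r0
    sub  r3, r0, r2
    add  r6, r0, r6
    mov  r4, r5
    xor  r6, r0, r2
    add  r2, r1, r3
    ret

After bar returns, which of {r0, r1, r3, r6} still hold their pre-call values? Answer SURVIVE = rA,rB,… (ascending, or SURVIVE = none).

prologue: push r1 -> mem[0x87]=0x48, sp=0x87
prologue: push r4 -> mem[0x86]=0x16, sp=0x86
prologue: push r6 -> mem[0x85]=0x70, sp=0x85
body[0] mov  r4, r6 -> r4=0x70
body[1] mov  r1, r0 -> r1=0xc7
body[2] sub  r3, r0, r2 -> r3=0xd5
body[3] add  r6, r0, r6 -> r6=0x37
body[4] mov  r4, r5 -> r4=0x76
body[5] xor  r6, r0, r2 -> r6=0x35
body[6] add  r2, r1, r3 -> r2=0x9c
epilogue: pop r6=0x70, sp=0x86
epilogue: pop r4=0x16, sp=0x87
epilogue: pop r1=0x48, sp=0x88
r0: caller-saved, written=False
r1: callee-saved, written=True
r3: caller-saved, written=True
r6: callee-saved, written=True

SURVIVE = r0,r1,r6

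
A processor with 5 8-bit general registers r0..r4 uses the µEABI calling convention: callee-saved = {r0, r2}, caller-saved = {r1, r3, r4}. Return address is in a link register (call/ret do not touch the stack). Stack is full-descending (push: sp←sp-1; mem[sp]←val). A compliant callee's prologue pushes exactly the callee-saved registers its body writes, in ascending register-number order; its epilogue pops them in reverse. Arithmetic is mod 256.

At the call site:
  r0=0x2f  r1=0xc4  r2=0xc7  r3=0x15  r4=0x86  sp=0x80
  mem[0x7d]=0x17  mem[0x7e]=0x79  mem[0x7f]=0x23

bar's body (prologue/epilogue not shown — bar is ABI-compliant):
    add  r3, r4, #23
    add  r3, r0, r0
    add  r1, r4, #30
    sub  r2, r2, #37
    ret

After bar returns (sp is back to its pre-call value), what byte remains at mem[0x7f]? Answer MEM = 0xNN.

MEM = 0xc7

prologue: push r2 -> mem[0x7f]=0xc7, sp=0x7f
body[0] add  r3, r4, #23 -> r3=0x9d
body[1] add  r3, r0, r0 -> r3=0x5e
body[2] add  r1, r4, #30 -> r1=0xa4
body[3] sub  r2, r2, #37 -> r2=0xa2
epilogue: pop r2=0xc7, sp=0x80
prologue pushed ['r2'] at ['0x7f']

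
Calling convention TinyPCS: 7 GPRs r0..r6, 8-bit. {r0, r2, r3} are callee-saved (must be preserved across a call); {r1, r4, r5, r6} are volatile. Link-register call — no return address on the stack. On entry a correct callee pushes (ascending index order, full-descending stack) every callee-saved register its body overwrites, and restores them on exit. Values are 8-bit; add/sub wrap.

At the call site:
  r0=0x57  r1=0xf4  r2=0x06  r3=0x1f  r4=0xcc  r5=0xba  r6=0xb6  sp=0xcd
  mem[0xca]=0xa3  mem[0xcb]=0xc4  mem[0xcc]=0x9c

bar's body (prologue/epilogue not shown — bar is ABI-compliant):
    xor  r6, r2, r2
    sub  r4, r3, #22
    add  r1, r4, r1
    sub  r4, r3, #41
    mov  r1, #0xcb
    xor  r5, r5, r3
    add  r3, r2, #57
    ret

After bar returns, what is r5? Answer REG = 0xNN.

REG = 0xa5

prologue: push r3 → mem[0xcc]=0x1f, sp=0xcc
body[0] xor  r6, r2, r2 → r6=0x00
body[1] sub  r4, r3, #22 → r4=0x09
body[2] add  r1, r4, r1 → r1=0xfd
body[3] sub  r4, r3, #41 → r4=0xf6
body[4] mov  r1, #0xcb → r1=0xcb
body[5] xor  r5, r5, r3 → r5=0xa5
body[6] add  r3, r2, #57 → r3=0x3f
epilogue: pop r3=0x1f, sp=0xcd
r5 is caller-saved → body value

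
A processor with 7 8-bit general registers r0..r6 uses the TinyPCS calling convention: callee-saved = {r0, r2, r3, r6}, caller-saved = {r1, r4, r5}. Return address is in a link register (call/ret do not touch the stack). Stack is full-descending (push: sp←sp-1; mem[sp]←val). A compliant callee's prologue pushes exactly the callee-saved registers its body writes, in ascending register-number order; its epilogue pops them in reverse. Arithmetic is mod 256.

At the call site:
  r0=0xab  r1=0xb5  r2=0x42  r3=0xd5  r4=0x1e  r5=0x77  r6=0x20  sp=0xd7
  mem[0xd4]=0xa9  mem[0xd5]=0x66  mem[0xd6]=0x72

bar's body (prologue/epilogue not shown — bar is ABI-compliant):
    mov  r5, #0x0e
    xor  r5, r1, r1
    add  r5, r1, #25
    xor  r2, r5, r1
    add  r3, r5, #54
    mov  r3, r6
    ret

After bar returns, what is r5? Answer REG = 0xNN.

REG = 0xce

prologue: push r2 → mem[0xd6]=0x42, sp=0xd6
prologue: push r3 → mem[0xd5]=0xd5, sp=0xd5
body[0] mov  r5, #0x0e → r5=0x0e
body[1] xor  r5, r1, r1 → r5=0x00
body[2] add  r5, r1, #25 → r5=0xce
body[3] xor  r2, r5, r1 → r2=0x7b
body[4] add  r3, r5, #54 → r3=0x04
body[5] mov  r3, r6 → r3=0x20
epilogue: pop r3=0xd5, sp=0xd6
epilogue: pop r2=0x42, sp=0xd7
r5 is caller-saved → body value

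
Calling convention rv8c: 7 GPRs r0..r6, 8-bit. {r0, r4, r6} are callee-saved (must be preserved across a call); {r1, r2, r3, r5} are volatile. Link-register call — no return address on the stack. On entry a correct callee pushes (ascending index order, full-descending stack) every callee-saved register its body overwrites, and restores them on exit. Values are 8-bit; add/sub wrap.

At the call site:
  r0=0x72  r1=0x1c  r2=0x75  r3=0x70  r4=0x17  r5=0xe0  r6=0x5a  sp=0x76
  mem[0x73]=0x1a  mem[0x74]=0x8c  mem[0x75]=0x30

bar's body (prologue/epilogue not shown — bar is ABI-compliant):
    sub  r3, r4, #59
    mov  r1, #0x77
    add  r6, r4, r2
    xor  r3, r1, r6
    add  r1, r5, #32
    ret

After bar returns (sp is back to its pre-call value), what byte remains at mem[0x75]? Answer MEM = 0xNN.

prologue: push r6 -> mem[0x75]=0x5a, sp=0x75
body[0] sub  r3, r4, #59 -> r3=0xdc
body[1] mov  r1, #0x77 -> r1=0x77
body[2] add  r6, r4, r2 -> r6=0x8c
body[3] xor  r3, r1, r6 -> r3=0xfb
body[4] add  r1, r5, #32 -> r1=0x00
epilogue: pop r6=0x5a, sp=0x76
prologue pushed ['r6'] at ['0x75']

MEM = 0x5a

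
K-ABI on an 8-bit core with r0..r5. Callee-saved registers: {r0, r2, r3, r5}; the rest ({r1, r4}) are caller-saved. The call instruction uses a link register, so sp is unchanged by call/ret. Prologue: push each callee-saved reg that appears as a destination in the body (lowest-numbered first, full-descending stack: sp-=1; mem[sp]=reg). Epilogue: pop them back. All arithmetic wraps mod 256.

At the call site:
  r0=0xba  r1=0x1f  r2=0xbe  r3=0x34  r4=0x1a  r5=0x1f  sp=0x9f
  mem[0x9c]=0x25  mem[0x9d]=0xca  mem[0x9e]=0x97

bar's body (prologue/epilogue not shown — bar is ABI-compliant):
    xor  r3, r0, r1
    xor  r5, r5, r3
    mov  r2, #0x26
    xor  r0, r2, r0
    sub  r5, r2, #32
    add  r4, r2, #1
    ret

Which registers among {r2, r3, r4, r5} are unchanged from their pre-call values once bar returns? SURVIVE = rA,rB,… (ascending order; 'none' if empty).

SURVIVE = r2,r3,r5

prologue: push r0 -> mem[0x9e]=0xba, sp=0x9e
prologue: push r2 -> mem[0x9d]=0xbe, sp=0x9d
prologue: push r3 -> mem[0x9c]=0x34, sp=0x9c
prologue: push r5 -> mem[0x9b]=0x1f, sp=0x9b
body[0] xor  r3, r0, r1 -> r3=0xa5
body[1] xor  r5, r5, r3 -> r5=0xba
body[2] mov  r2, #0x26 -> r2=0x26
body[3] xor  r0, r2, r0 -> r0=0x9c
body[4] sub  r5, r2, #32 -> r5=0x06
body[5] add  r4, r2, #1 -> r4=0x27
epilogue: pop r5=0x1f, sp=0x9c
epilogue: pop r3=0x34, sp=0x9d
epilogue: pop r2=0xbe, sp=0x9e
epilogue: pop r0=0xba, sp=0x9f
r2: callee-saved, written=True
r3: callee-saved, written=True
r4: caller-saved, written=True
r5: callee-saved, written=True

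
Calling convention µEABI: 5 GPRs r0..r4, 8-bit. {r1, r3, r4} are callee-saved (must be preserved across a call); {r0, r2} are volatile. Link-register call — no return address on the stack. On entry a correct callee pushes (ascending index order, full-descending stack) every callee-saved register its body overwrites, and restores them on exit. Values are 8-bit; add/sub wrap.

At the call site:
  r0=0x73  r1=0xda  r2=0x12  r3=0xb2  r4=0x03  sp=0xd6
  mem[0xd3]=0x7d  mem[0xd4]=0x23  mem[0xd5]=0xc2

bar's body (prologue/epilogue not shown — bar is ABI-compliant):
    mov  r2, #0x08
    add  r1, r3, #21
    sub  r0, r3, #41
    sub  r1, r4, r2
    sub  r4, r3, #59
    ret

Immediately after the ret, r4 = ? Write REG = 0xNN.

prologue: push r1 → mem[0xd5]=0xda, sp=0xd5
prologue: push r4 → mem[0xd4]=0x03, sp=0xd4
body[0] mov  r2, #0x08 → r2=0x08
body[1] add  r1, r3, #21 → r1=0xc7
body[2] sub  r0, r3, #41 → r0=0x89
body[3] sub  r1, r4, r2 → r1=0xfb
body[4] sub  r4, r3, #59 → r4=0x77
epilogue: pop r4=0x03, sp=0xd5
epilogue: pop r1=0xda, sp=0xd6
r4 is callee-saved → restored

REG = 0x03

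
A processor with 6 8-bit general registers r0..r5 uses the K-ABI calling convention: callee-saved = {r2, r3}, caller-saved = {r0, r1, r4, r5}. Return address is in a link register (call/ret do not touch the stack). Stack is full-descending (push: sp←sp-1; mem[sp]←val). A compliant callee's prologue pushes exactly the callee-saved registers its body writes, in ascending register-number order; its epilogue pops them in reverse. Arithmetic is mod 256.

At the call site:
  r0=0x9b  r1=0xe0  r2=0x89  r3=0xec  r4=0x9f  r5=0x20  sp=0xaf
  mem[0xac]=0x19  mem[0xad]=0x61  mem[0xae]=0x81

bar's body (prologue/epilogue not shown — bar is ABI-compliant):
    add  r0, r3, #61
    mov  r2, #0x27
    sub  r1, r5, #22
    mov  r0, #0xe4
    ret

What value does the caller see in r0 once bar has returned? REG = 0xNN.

prologue: push r2 → mem[0xae]=0x89, sp=0xae
body[0] add  r0, r3, #61 → r0=0x29
body[1] mov  r2, #0x27 → r2=0x27
body[2] sub  r1, r5, #22 → r1=0x0a
body[3] mov  r0, #0xe4 → r0=0xe4
epilogue: pop r2=0x89, sp=0xaf
r0 is caller-saved → body value

REG = 0xe4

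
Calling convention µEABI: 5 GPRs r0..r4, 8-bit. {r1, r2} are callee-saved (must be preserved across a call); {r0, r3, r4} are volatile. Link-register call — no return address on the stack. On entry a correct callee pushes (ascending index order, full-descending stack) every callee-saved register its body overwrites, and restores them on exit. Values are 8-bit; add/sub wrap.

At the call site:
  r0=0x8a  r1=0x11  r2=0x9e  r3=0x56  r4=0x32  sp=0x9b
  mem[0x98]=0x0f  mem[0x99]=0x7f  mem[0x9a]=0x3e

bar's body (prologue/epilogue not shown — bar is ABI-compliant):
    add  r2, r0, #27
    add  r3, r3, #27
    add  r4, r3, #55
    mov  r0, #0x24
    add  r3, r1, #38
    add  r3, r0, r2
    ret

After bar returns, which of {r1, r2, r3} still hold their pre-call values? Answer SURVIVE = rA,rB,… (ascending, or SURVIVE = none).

prologue: push r2 → mem[0x9a]=0x9e, sp=0x9a
body[0] add  r2, r0, #27 → r2=0xa5
body[1] add  r3, r3, #27 → r3=0x71
body[2] add  r4, r3, #55 → r4=0xa8
body[3] mov  r0, #0x24 → r0=0x24
body[4] add  r3, r1, #38 → r3=0x37
body[5] add  r3, r0, r2 → r3=0xc9
epilogue: pop r2=0x9e, sp=0x9b
r1: callee-saved, written=False
r2: callee-saved, written=True
r3: caller-saved, written=True

SURVIVE = r1,r2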